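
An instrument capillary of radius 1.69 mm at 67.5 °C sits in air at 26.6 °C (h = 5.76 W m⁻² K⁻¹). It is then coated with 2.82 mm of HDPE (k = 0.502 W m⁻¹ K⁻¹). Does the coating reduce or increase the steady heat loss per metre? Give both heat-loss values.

increases: 2.50 → 6.35 W/m

Critical radius for a cylinder: r_cr = k/h = 0.0872 m = 8.72 cm.
Outer radius after coating: r₂ = 0.00169 + 0.00282 = 0.00451 m.
Since r₁ < r_cr and r₂ ≤ r_cr, the coating moves toward the maximum at r_cr — heat loss rises.
Bare: R = 1/(2πr₁h) = 16.35 m·K/W; Q = 40.9/16.35 = 2.50 W/m.
Coated: R = R_cond + R_conv = 6.438 m·K/W; Q = 40.9/6.438 = 6.35 W/m.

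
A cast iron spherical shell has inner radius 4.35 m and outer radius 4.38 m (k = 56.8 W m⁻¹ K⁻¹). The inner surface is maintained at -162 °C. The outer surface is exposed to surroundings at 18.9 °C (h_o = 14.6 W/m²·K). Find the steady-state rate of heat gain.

Series thermal resistances, inner to outer:
  R_cast iron = (1/4.35 − 1/4.38)/(4πk) = 0.001575/(4π·56.8) = 2.206×10^-6 K/W
  R_conv,out = 1/(4πr²h) = 1/(4π·4.38²·14.6) = 2.841×10^-4 K/W
ΣR = 2.206×10^-6 + 2.841×10^-4 = 2.863×10^-4 K/W
Q = ΔT/ΣR = (-162 °C − 18.9 °C)/2.863×10^-4 = -6.32×10^5 W
(Negative Q ⇒ heat flows inward; heat gain = 6.32×10^5 W.)

Q = 632 kW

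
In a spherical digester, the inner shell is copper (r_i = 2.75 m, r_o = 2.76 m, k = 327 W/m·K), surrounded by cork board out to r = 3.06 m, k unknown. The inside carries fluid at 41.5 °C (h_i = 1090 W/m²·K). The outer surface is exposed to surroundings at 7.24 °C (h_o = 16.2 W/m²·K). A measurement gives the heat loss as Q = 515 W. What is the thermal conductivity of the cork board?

k = 0.0428 W/m·K

ΣR = ΔT/Q = |41.5 − 7.24|/515 = 0.06652 K/W
Known resistances:
  R_conv,in = 1/(4πr²h) = 1/(4π·2.75²·1090) = 9.654×10^-6 K/W
  R_copper = (1/2.75 − 1/2.76)/(4πk) = 0.001318/(4π·327) = 3.206×10^-7 K/W
  R_conv,out = 1/(4πr²h) = 1/(4π·3.06²·16.2) = 5.246×10^-4 K/W
R_cork board = ΣR − ΣR_known = 0.06652 − 5.346×10^-4 = 0.06599 K/W
(1/r₁−1/r₂)/(4πk) = 0.06599 ⇒ k = 0.03552/(4π·0.06599) = 0.0428 W/m·K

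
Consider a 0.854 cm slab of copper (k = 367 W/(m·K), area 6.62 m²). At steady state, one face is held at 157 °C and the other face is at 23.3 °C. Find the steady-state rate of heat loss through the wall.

Q = 38000 kW

Q = kA·ΔT/L = 367 × 6.62 × |157 °C − 23.3 °C| / 0.00854 = 3.80×10^7 W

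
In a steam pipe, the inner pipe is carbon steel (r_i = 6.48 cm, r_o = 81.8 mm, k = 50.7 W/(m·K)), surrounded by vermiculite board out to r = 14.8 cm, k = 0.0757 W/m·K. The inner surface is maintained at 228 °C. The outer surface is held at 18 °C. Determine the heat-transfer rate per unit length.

Treat each layer as a resistance in series:
  R'_carbon steel = ln(0.0818/0.0648)/(2πk) = 0.2330/(2π·50.7) = 7.313×10^-4 m·K/W
  R'_vermiculite board = ln(0.148/0.0818)/(2πk) = 0.5929/(2π·0.0757) = 1.247 m·K/W
ΣR = 7.313×10^-4 + 1.247 = 1.248 m·K/W
Q' = ΔT/ΣR = (228 °C − 18 °C)/1.248 = 168 W/m

Q' = 168 W/m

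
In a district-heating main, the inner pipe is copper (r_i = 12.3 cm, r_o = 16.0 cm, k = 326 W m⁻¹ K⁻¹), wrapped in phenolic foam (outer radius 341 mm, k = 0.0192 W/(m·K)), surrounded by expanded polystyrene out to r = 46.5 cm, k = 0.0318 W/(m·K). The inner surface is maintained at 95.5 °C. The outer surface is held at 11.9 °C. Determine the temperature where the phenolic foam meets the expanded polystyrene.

T = 28.5 °C

Treat each layer as a resistance in series:
  R'_copper = ln(0.160/0.123)/(2πk) = 0.2630/(2π·326) = 1.284×10^-4 m·K/W
  R'_phenolic foam = ln(0.341/0.160)/(2πk) = 0.7567/(2π·0.0192) = 6.273 m·K/W
  R'_expanded polystyrene = ln(0.465/0.341)/(2πk) = 0.3102/(2π·0.0318) = 1.552 m·K/W
ΣR = 1.284×10^-4 + 6.273 + 1.552 = 7.825 m·K/W
Q' = ΔT/ΣR = (95.5 °C − 11.9 °C)/7.825 = 10.68 W/m
From the inner boundary to the phenolic foam/expanded polystyrene interface, ΣR_partial = 6.273 m·K/W.
T_interface = T_in − Q'·ΣR_partial = 95.5 °C − (10.68)(6.273) = 28.5 °C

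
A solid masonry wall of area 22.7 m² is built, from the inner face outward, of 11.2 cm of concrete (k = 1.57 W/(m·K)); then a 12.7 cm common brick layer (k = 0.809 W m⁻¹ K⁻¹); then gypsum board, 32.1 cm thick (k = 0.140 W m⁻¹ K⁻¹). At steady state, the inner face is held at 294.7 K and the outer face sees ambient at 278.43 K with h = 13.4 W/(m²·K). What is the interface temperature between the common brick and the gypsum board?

Treat each layer as a resistance in series:
  R_concrete = L/(kA) = 0.112/(1.57·22.7) = 0.003143 K/W
  R_common brick = L/(kA) = 0.127/(0.809·22.7) = 0.006916 K/W
  R_gypsum board = L/(kA) = 0.321/(0.140·22.7) = 0.1010 K/W
  R_conv,out = 1/(hA) = 1/(13.4·22.7) = 0.003288 K/W
ΣR = 0.003143 + 0.006916 + 0.1010 + 0.003288 = 0.1143 K/W
Q = ΔT/ΣR = (294.7 K − 278.43 K)/0.1143 = 142.3 W
From the inner boundary to the common brick/gypsum board interface, ΣR_partial = 0.01006 K/W.
T_interface = T_in − Q·ΣR_partial = 294.7 K − (142.3)(0.01006) = 293.3 K

T = 293.3 K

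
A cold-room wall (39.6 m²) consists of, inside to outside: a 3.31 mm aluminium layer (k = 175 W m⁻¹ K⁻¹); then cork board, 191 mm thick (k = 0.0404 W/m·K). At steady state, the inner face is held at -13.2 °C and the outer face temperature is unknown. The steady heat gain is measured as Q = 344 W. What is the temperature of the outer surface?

Series resistances:
  R_aluminium = L/(kA) = 0.00331/(175·39.6) = 4.776×10^-7 K/W
  R_cork board = L/(kA) = 0.191/(0.0404·39.6) = 0.1194 K/W
ΣR = 0.1194 K/W
ΔT = Q·ΣR = 344 × 0.1194 = 41.07 K
Heat flows inward, so T_out = T_in + ΔT = -13.2 + 41.07 = 27.9 °C

T_out = 27.9 °C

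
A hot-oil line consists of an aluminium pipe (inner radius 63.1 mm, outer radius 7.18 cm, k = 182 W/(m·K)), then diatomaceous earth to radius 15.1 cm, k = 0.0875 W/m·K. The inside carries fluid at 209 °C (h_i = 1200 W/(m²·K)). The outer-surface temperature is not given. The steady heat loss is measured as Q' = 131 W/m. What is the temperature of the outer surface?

Series resistances:
  R'_conv,in = 1/(2πr h) = 1/(2π·0.0631·1200) = 0.002102 m·K/W
  R'_aluminium = ln(0.0718/0.0631)/(2πk) = 0.1292/(2π·182) = 1.130×10^-4 m·K/W
  R'_diatomaceous earth = ln(0.151/0.0718)/(2πk) = 0.7434/(2π·0.0875) = 1.352 m·K/W
ΣR = 1.354 m·K/W
ΔT = Q'·ΣR = 131 × 1.354 = 177.4 K
Heat flows outward, so T_out = T_in − ΔT = 209 − 177.4 = 31.6 °C

T_out = 31.6 °C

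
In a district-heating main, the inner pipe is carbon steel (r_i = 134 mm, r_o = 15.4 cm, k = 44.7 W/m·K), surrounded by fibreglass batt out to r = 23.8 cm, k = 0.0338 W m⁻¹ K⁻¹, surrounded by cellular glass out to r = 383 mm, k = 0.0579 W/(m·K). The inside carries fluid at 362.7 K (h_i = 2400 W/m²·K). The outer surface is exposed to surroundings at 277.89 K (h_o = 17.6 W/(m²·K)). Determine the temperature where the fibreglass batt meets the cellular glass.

T = 311.3 K

Treat each layer as a resistance in series:
  R'_conv,in = 1/(2πr h) = 1/(2π·0.134·2400) = 4.949×10^-4 m·K/W
  R'_carbon steel = ln(0.154/0.134)/(2πk) = 0.1391/(2π·44.7) = 4.953×10^-4 m·K/W
  R'_fibreglass batt = ln(0.238/0.154)/(2πk) = 0.4353/(2π·0.0338) = 2.050 m·K/W
  R'_cellular glass = ln(0.383/0.238)/(2πk) = 0.4758/(2π·0.0579) = 1.308 m·K/W
  R'_conv,out = 1/(2πr h) = 1/(2π·0.383·17.6) = 0.02361 m·K/W
ΣR = 4.949×10^-4 + 4.953×10^-4 + 2.050 + 1.308 + 0.02361 = 3.383 m·K/W
Q' = ΔT/ΣR = (362.7 K − 277.89 K)/3.383 = 25.07 W/m
From the inner boundary to the fibreglass batt/cellular glass interface, ΣR_partial = 2.051 m·K/W.
T_interface = T_in − Q'·ΣR_partial = 362.7 K − (25.07)(2.051) = 311.3 K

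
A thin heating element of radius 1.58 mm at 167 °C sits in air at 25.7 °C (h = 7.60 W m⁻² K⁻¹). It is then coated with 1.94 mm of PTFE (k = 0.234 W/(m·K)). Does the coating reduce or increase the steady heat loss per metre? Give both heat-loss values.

Critical radius for a cylinder: r_cr = k/h = 0.0308 m = 3.08 cm.
Outer radius after coating: r₂ = 0.00158 + 0.00194 = 0.00352 m.
Since r₁ < r_cr and r₂ ≤ r_cr, the coating moves toward the maximum at r_cr — heat loss rises.
Bare: R = 1/(2πr₁h) = 13.25 m·K/W; Q = 141.3/13.25 = 10.7 W/m.
Coated: R = R_cond + R_conv = 6.494 m·K/W; Q = 141.3/6.494 = 21.8 W/m.

increases: 10.7 → 21.8 W/m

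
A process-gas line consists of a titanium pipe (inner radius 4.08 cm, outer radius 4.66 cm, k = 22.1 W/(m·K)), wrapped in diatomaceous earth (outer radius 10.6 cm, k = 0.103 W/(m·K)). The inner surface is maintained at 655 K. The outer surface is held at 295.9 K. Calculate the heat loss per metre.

Resistance network (inner→outer):
  R'_titanium = ln(0.0466/0.0408)/(2πk) = 0.1329/(2π·22.1) = 9.572×10^-4 m·K/W
  R'_diatomaceous earth = ln(0.106/0.0466)/(2πk) = 0.8218/(2π·0.103) = 1.270 m·K/W
ΣR = 9.572×10^-4 + 1.270 = 1.271 m·K/W
Q' = ΔT/ΣR = (655 K − 295.9 K)/1.271 = 283 W/m

Q' = 283 W/m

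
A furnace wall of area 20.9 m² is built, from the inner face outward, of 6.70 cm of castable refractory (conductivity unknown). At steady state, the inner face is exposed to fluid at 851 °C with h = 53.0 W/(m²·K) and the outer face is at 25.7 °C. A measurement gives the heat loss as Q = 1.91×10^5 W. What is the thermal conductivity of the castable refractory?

ΣR = ΔT/Q = |851 − 25.7|/1.91×10^5 = 0.004321 K/W
Known resistances:
  R_conv,in = 1/(hA) = 1/(53.0·20.9) = 9.028×10^-4 K/W
R_castable refractory = ΣR − ΣR_known = 0.004321 − 9.028×10^-4 = 0.003418 K/W
L/(kA) = 0.003418 ⇒ k = 0.0670/(0.003418·20.9) = 0.938 W/m·K

k = 0.938 W/m·K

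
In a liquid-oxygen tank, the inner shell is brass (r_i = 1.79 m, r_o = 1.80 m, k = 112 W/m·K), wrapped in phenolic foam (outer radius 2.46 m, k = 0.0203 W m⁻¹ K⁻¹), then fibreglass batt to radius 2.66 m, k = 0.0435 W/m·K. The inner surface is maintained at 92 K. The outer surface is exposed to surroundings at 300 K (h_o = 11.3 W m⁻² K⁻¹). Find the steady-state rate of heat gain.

Resistance network (inner→outer):
  R_brass = (1/1.79 − 1/1.80)/(4πk) = 0.003104/(4π·112) = 2.205×10^-6 K/W
  R_phenolic foam = (1/1.80 − 1/2.46)/(4πk) = 0.1491/(4π·0.0203) = 0.5843 K/W
  R_fibreglass batt = (1/2.46 − 1/2.66)/(4πk) = 0.03056/(4π·0.0435) = 0.05591 K/W
  R_conv,out = 1/(4πr²h) = 1/(4π·2.66²·11.3) = 9.953×10^-4 K/W
ΣR = 2.205×10^-6 + 0.5843 + 0.05591 + 9.953×10^-4 = 0.6412 K/W
Q = ΔT/ΣR = (92 K − 300 K)/0.6412 = -324 W
(Negative Q ⇒ heat flows inward; heat gain = 324 W.)

Q = 324 W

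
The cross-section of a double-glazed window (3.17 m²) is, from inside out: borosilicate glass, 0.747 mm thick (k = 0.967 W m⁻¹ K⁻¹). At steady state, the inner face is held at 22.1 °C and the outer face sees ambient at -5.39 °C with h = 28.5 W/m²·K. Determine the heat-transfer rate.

Resistance network (inner→outer):
  R_borosilicate glass = L/(kA) = 7.47×10^-4/(0.967·3.17) = 2.437×10^-4 K/W
  R_conv,out = 1/(hA) = 1/(28.5·3.17) = 0.01107 K/W
ΣR = 2.437×10^-4 + 0.01107 = 0.01131 K/W
Q = ΔT/ΣR = (22.1 °C − -5.39 °C)/0.01131 = 2430 W

Q = 2430 W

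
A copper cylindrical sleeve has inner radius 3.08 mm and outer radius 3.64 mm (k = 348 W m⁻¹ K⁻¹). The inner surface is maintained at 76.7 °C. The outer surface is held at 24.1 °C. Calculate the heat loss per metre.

Q' = 2πk·ΔT/ln(r₂/r₁) = 2π × 348 × 52.6 / ln(0.00364/0.00308) = 6.88×10^5 W/m

Q' = 6.88×10^5 W/m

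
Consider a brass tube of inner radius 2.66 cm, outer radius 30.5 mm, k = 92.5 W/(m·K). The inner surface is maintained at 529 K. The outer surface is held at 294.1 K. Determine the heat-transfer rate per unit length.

Q' = 998 kW/m

Q' = 2πk·ΔT/ln(r₂/r₁) = 2π × 92.5 × 234.9 / ln(0.0305/0.0266) = 9.98×10^5 W/m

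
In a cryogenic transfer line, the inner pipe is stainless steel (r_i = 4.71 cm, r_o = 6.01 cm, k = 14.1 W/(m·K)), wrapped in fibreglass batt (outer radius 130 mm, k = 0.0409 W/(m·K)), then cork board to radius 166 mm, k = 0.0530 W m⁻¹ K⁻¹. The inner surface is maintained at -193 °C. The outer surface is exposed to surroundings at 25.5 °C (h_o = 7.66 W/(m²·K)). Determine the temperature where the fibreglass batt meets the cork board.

T = -23.1 °C

Series thermal resistances, inner to outer:
  R'_stainless steel = ln(0.0601/0.0471)/(2πk) = 0.2437/(2π·14.1) = 0.002751 m·K/W
  R'_fibreglass batt = ln(0.130/0.0601)/(2πk) = 0.7715/(2π·0.0409) = 3.002 m·K/W
  R'_cork board = ln(0.166/0.130)/(2πk) = 0.2445/(2π·0.0530) = 0.7341 m·K/W
  R'_conv,out = 1/(2πr h) = 1/(2π·0.166·7.66) = 0.1252 m·K/W
ΣR = 0.002751 + 3.002 + 0.7341 + 0.1252 = 3.864 m·K/W
Q' = ΔT/ΣR = (-193 °C − 25.5 °C)/3.864 = -56.55 W/m
From the inner boundary to the fibreglass batt/cork board interface, ΣR_partial = 3.005 m·K/W.
T_interface = T_in − Q'·ΣR_partial = -193 °C − (-56.55)(3.005) = -23.1 °C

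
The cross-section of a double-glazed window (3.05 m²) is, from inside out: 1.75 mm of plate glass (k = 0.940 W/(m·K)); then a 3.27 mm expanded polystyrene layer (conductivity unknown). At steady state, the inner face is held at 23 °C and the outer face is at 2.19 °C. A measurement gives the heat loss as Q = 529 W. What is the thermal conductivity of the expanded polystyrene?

k = 0.0277 W/m·K

ΣR = ΔT/Q = |23 − 2.19|/529 = 0.03934 K/W
Known resistances:
  R_plate glass = L/(kA) = 0.00175/(0.940·3.05) = 6.104×10^-4 K/W
R_expanded polystyrene = ΣR − ΣR_known = 0.03934 − 6.104×10^-4 = 0.03873 K/W
L/(kA) = 0.03873 ⇒ k = 0.00327/(0.03873·3.05) = 0.0277 W/m·K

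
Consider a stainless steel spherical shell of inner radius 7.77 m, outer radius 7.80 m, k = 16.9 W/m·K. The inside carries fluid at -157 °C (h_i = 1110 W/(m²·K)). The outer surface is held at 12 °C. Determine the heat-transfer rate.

Treat each layer as a resistance in series:
  R_conv,in = 1/(4πr²h) = 1/(4π·7.77²·1110) = 1.187×10^-6 K/W
  R_stainless steel = (1/7.77 − 1/7.80)/(4πk) = 4.950×10^-4/(4π·16.9) = 2.331×10^-6 K/W
ΣR = 1.187×10^-6 + 2.331×10^-6 = 3.518×10^-6 K/W
Q = ΔT/ΣR = (-157 °C − 12 °C)/3.518×10^-6 = -4.80×10^7 W
(Negative Q ⇒ heat flows inward; heat gain = 4.80×10^7 W.)

Q = 48000 kW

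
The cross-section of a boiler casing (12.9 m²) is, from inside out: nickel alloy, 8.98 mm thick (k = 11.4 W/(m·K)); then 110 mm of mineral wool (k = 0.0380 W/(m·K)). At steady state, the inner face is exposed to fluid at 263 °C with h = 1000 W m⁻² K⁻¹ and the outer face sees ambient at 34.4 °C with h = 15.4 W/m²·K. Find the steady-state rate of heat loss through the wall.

Treat each layer as a resistance in series:
  R_conv,in = 1/(hA) = 1/(1000·12.9) = 7.752×10^-5 K/W
  R_nickel alloy = L/(kA) = 0.00898/(11.4·12.9) = 6.106×10^-5 K/W
  R_mineral wool = L/(kA) = 0.110/(0.0380·12.9) = 0.2244 K/W
  R_conv,out = 1/(hA) = 1/(15.4·12.9) = 0.005034 K/W
ΣR = 7.752×10^-5 + 6.106×10^-5 + 0.2244 + 0.005034 = 0.2296 K/W
Q = ΔT/ΣR = (263 °C − 34.4 °C)/0.2296 = 996 W

Q = 996 W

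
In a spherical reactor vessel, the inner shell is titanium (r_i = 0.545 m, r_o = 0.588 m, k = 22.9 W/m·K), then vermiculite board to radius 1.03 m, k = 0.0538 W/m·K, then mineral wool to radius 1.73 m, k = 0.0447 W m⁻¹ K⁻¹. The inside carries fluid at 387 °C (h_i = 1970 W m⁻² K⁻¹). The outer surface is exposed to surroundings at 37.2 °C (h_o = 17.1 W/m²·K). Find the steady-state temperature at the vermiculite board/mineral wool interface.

T = 175 °C

Series thermal resistances, inner to outer:
  R_conv,in = 1/(4πr²h) = 1/(4π·0.545²·1970) = 1.360×10^-4 K/W
  R_titanium = (1/0.545 − 1/0.588)/(4πk) = 0.1342/(4π·22.9) = 4.663×10^-4 K/W
  R_vermiculite board = (1/0.588 − 1/1.03)/(4πk) = 0.7298/(4π·0.0538) = 1.079 K/W
  R_mineral wool = (1/1.03 − 1/1.73)/(4πk) = 0.3928/(4π·0.0447) = 0.6994 K/W
  R_conv,out = 1/(4πr²h) = 1/(4π·1.73²·17.1) = 0.001555 K/W
ΣR = 1.360×10^-4 + 4.663×10^-4 + 1.079 + 0.6994 + 0.001555 = 1.781 K/W
Q = ΔT/ΣR = (387 °C − 37.2 °C)/1.781 = 196.4 W
From the inner boundary to the vermiculite board/mineral wool interface, ΣR_partial = 1.080 K/W.
T_interface = T_in − Q·ΣR_partial = 387 °C − (196.4)(1.080) = 175 °C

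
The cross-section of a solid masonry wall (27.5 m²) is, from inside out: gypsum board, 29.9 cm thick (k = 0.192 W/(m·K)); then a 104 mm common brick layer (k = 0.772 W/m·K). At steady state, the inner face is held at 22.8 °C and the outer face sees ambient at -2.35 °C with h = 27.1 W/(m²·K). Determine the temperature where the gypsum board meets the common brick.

T = 0.15 °C

Series thermal resistances, inner to outer:
  R_gypsum board = L/(kA) = 0.299/(0.192·27.5) = 0.05663 K/W
  R_common brick = L/(kA) = 0.104/(0.772·27.5) = 0.004899 K/W
  R_conv,out = 1/(hA) = 1/(27.1·27.5) = 0.001342 K/W
ΣR = 0.05663 + 0.004899 + 0.001342 = 0.06287 K/W
Q = ΔT/ΣR = (22.8 °C − -2.35 °C)/0.06287 = 400.0 W
From the inner boundary to the gypsum board/common brick interface, ΣR_partial = 0.05663 K/W.
T_interface = T_in − Q·ΣR_partial = 22.8 °C − (400.0)(0.05663) = 0.15 °C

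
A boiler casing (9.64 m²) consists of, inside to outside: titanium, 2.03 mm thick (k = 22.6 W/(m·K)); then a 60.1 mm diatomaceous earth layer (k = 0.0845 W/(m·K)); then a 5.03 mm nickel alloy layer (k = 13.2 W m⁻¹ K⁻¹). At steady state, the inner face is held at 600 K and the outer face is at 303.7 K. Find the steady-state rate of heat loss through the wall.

Treat each layer as a resistance in series:
  R_titanium = L/(kA) = 0.00203/(22.6·9.64) = 9.318×10^-6 K/W
  R_diatomaceous earth = L/(kA) = 0.0601/(0.0845·9.64) = 0.07378 K/W
  R_nickel alloy = L/(kA) = 0.00503/(13.2·9.64) = 3.953×10^-5 K/W
ΣR = 9.318×10^-6 + 0.07378 + 3.953×10^-5 = 0.07383 K/W
Q = ΔT/ΣR = (600 K − 303.7 K)/0.07383 = 4010 W

Q = 4.01 kW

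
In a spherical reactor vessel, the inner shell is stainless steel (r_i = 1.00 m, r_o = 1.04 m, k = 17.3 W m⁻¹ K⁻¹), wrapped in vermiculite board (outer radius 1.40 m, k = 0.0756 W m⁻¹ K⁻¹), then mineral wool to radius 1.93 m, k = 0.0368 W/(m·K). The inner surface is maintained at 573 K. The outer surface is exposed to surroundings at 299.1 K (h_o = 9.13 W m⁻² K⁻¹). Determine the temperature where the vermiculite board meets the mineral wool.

T = 469 K

Series thermal resistances, inner to outer:
  R_stainless steel = (1/1.00 − 1/1.04)/(4πk) = 0.03846/(4π·17.3) = 1.769×10^-4 K/W
  R_vermiculite board = (1/1.04 − 1/1.40)/(4πk) = 0.2473/(4π·0.0756) = 0.2603 K/W
  R_mineral wool = (1/1.40 − 1/1.93)/(4πk) = 0.1962/(4π·0.0368) = 0.4242 K/W
  R_conv,out = 1/(4πr²h) = 1/(4π·1.93²·9.13) = 0.002340 K/W
ΣR = 1.769×10^-4 + 0.2603 + 0.4242 + 0.002340 = 0.6870 K/W
Q = ΔT/ΣR = (573 K − 299.1 K)/0.6870 = 398.7 W
From the inner boundary to the vermiculite board/mineral wool interface, ΣR_partial = 0.2605 K/W.
T_interface = T_in − Q·ΣR_partial = 573 K − (398.7)(0.2605) = 469 K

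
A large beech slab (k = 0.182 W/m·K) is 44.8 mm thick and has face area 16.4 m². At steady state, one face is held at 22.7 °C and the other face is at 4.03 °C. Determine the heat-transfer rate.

Q = kA·ΔT/L = 0.182 × 16.4 × |22.7 °C − 4.03 °C| / 0.0448 = 1240 W

Q = 1240 W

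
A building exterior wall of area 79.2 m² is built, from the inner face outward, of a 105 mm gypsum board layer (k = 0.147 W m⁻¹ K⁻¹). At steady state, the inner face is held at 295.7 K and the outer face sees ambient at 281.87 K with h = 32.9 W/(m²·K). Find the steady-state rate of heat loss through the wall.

Treat each layer as a resistance in series:
  R_gypsum board = L/(kA) = 0.105/(0.147·79.2) = 0.009019 K/W
  R_conv,out = 1/(hA) = 1/(32.9·79.2) = 3.838×10^-4 K/W
ΣR = 0.009019 + 3.838×10^-4 = 0.009403 K/W
Q = ΔT/ΣR = (295.7 K − 281.87 K)/0.009403 = 1470 W

Q = 1470 W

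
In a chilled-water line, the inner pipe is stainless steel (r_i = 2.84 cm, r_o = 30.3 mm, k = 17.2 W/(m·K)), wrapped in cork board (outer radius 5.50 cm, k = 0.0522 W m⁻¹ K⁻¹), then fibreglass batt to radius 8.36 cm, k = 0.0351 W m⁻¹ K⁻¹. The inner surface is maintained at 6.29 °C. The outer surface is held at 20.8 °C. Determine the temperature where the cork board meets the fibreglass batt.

T = 13.4 °C

Treat each layer as a resistance in series:
  R'_stainless steel = ln(0.0303/0.0284)/(2πk) = 0.06476/(2π·17.2) = 5.992×10^-4 m·K/W
  R'_cork board = ln(0.0550/0.0303)/(2πk) = 0.5962/(2π·0.0522) = 1.818 m·K/W
  R'_fibreglass batt = ln(0.0836/0.0550)/(2πk) = 0.4187/(2π·0.0351) = 1.899 m·K/W
ΣR = 5.992×10^-4 + 1.818 + 1.899 = 3.718 m·K/W
Q' = ΔT/ΣR = (6.29 °C − 20.8 °C)/3.718 = -3.903 W/m
From the inner boundary to the cork board/fibreglass batt interface, ΣR_partial = 1.819 m·K/W.
T_interface = T_in − Q'·ΣR_partial = 6.29 °C − (-3.903)(1.819) = 13.4 °C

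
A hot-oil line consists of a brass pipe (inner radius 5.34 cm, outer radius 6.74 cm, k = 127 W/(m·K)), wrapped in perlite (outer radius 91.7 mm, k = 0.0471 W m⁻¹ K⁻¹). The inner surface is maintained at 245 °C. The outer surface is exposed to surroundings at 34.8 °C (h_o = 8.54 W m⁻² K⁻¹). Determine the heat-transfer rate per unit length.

Q' = 169 W/m

Series thermal resistances, inner to outer:
  R'_brass = ln(0.0674/0.0534)/(2πk) = 0.2328/(2π·127) = 2.918×10^-4 m·K/W
  R'_perlite = ln(0.0917/0.0674)/(2πk) = 0.3079/(2π·0.0471) = 1.040 m·K/W
  R'_conv,out = 1/(2πr h) = 1/(2π·0.0917·8.54) = 0.2032 m·K/W
ΣR = 2.918×10^-4 + 1.040 + 0.2032 = 1.243 m·K/W
Q' = ΔT/ΣR = (245 °C − 34.8 °C)/1.243 = 169 W/m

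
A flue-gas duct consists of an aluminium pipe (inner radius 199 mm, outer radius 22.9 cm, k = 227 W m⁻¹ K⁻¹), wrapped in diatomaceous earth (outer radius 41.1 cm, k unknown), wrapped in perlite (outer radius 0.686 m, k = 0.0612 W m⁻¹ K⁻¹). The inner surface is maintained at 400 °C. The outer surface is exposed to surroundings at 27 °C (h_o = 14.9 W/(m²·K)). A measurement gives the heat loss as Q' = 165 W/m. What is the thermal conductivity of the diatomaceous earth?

ΣR = ΔT/Q' = |400 − 27|/165 = 2.261 m·K/W
Known resistances:
  R'_aluminium = ln(0.229/0.199)/(2πk) = 0.1404/(2π·227) = 9.845×10^-5 m·K/W
  R'_perlite = ln(0.686/0.411)/(2πk) = 0.5123/(2π·0.0612) = 1.332 m·K/W
  R'_conv,out = 1/(2πr h) = 1/(2π·0.686·14.9) = 0.01557 m·K/W
R_diatomaceous earth = ΣR − ΣR_known = 2.261 − 1.348 = 0.9130 m·K/W
ln(r₂/r₁)/(2πk) = 0.9130 ⇒ k = 0.5849/(2π·0.9130) = 0.102 W/m·K

k = 0.102 W/m·K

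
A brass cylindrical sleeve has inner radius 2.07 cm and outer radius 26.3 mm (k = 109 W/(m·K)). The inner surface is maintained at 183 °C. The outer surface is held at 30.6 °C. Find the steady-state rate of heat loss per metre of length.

Q' = 4.36×10^5 W/m

Q' = 2πk·ΔT/ln(r₂/r₁) = 2π × 109 × 152.4 / ln(0.0263/0.0207) = 4.36×10^5 W/m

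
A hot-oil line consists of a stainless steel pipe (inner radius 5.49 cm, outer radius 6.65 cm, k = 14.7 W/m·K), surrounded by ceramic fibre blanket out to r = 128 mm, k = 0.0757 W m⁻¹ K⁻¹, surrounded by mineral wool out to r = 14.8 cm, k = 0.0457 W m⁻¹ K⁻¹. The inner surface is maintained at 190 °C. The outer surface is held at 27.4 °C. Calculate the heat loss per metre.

Q' = 86.3 W/m

Resistance network (inner→outer):
  R'_stainless steel = ln(0.0665/0.0549)/(2πk) = 0.1917/(2π·14.7) = 0.002075 m·K/W
  R'_ceramic fibre blanket = ln(0.128/0.0665)/(2πk) = 0.6548/(2π·0.0757) = 1.377 m·K/W
  R'_mineral wool = ln(0.148/0.128)/(2πk) = 0.1452/(2π·0.0457) = 0.5056 m·K/W
ΣR = 0.002075 + 1.377 + 0.5056 = 1.885 m·K/W
Q' = ΔT/ΣR = (190 °C − 27.4 °C)/1.885 = 86.3 W/m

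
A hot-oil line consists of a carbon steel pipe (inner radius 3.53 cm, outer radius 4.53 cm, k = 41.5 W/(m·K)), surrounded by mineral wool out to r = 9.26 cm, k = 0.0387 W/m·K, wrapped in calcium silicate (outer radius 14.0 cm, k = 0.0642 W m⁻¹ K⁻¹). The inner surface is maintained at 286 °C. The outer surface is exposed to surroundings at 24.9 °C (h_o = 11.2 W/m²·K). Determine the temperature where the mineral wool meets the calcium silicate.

T = 97.2 °C

Resistance network (inner→outer):
  R'_carbon steel = ln(0.0453/0.0353)/(2πk) = 0.2494/(2π·41.5) = 9.566×10^-4 m·K/W
  R'_mineral wool = ln(0.0926/0.0453)/(2πk) = 0.7150/(2π·0.0387) = 2.940 m·K/W
  R'_calcium silicate = ln(0.140/0.0926)/(2πk) = 0.4134/(2π·0.0642) = 1.025 m·K/W
  R'_conv,out = 1/(2πr h) = 1/(2π·0.140·11.2) = 0.1015 m·K/W
ΣR = 9.566×10^-4 + 2.940 + 1.025 + 0.1015 = 4.067 m·K/W
Q' = ΔT/ΣR = (286 °C − 24.9 °C)/4.067 = 64.20 W/m
From the inner boundary to the mineral wool/calcium silicate interface, ΣR_partial = 2.941 m·K/W.
T_interface = T_in − Q'·ΣR_partial = 286 °C − (64.20)(2.941) = 97.2 °C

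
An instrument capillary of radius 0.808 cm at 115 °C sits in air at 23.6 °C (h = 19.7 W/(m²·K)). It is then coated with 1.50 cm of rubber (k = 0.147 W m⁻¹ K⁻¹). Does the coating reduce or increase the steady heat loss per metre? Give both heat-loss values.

Critical radius for a cylinder: r_cr = k/h = 0.00746 m = 0.746 cm.
Outer radius after coating: r₂ = 0.00808 + 0.0150 = 0.02308 m.
Since r₁ ≥ r_cr, any added insulation reduces the heat loss.
Bare: R = 1/(2πr₁h) = 0.9999 m·K/W; Q = 91.4/0.9999 = 91.4 W/m.
Coated: R = R_cond + R_conv = 1.486 m·K/W; Q = 91.4/1.486 = 61.5 W/m.

reduces: 91.4 → 61.5 W/m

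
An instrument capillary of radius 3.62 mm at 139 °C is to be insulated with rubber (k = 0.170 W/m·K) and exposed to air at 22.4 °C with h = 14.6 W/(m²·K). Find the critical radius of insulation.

r_cr = 1.16 cm

For a cylinder, r_cr = k_ins/h = 0.170/14.6 = 0.0116 m = 1.16 cm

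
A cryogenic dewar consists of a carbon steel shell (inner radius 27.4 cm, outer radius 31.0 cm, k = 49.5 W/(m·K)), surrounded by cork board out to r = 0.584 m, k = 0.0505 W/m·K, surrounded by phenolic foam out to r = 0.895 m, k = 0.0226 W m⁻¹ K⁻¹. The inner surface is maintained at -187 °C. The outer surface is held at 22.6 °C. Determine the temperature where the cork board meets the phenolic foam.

Treat each layer as a resistance in series:
  R_carbon steel = (1/0.274 − 1/0.310)/(4πk) = 0.4238/(4π·49.5) = 6.814×10^-4 K/W
  R_cork board = (1/0.310 − 1/0.584)/(4πk) = 1.513/(4π·0.0505) = 2.385 K/W
  R_phenolic foam = (1/0.584 − 1/0.895)/(4πk) = 0.5950/(4π·0.0226) = 2.095 K/W
ΣR = 6.814×10^-4 + 2.385 + 2.095 = 4.481 K/W
Q = ΔT/ΣR = (-187 °C − 22.6 °C)/4.481 = -46.78 W
From the inner boundary to the cork board/phenolic foam interface, ΣR_partial = 2.386 K/W.
T_interface = T_in − Q·ΣR_partial = -187 °C − (-46.78)(2.386) = -75.4 °C

T = -75.4 °C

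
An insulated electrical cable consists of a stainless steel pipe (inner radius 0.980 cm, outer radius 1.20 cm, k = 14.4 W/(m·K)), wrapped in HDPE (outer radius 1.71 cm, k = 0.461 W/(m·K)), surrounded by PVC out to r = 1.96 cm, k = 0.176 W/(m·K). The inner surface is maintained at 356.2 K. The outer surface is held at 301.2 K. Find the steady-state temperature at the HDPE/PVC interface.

Resistance network (inner→outer):
  R'_stainless steel = ln(0.0120/0.00980)/(2πk) = 0.2025/(2π·14.4) = 0.002238 m·K/W
  R'_HDPE = ln(0.0171/0.0120)/(2πk) = 0.3542/(2π·0.461) = 0.1223 m·K/W
  R'_PVC = ln(0.0196/0.0171)/(2πk) = 0.1365/(2π·0.176) = 0.1234 m·K/W
ΣR = 0.002238 + 0.1223 + 0.1234 = 0.2479 m·K/W
Q' = ΔT/ΣR = (356.2 K − 301.2 K)/0.2479 = 221.9 W/m
From the inner boundary to the HDPE/PVC interface, ΣR_partial = 0.1245 m·K/W.
T_interface = T_in − Q'·ΣR_partial = 356.2 K − (221.9)(0.1245) = 328.6 K

T = 328.6 K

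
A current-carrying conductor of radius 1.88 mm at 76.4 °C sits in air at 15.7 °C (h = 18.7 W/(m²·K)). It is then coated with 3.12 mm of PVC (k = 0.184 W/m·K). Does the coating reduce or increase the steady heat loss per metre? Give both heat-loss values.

Critical radius for a cylinder: r_cr = k/h = 0.00984 m = 0.984 cm.
Outer radius after coating: r₂ = 0.00188 + 0.00312 = 0.00500 m.
Since r₁ < r_cr and r₂ ≤ r_cr, the coating moves toward the maximum at r_cr — heat loss rises.
Bare: R = 1/(2πr₁h) = 4.527 m·K/W; Q = 60.7/4.527 = 13.4 W/m.
Coated: R = R_cond + R_conv = 2.548 m·K/W; Q = 60.7/2.548 = 23.8 W/m.

increases: 13.4 → 23.8 W/m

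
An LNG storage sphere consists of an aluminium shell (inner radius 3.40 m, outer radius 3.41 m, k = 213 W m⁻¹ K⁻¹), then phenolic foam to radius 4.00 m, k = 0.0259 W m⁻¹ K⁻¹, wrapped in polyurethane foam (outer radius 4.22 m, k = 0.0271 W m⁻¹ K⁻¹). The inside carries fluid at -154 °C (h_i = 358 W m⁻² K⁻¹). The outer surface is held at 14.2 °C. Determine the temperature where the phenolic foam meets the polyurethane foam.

T = -23.4 °C

Series thermal resistances, inner to outer:
  R_conv,in = 1/(4πr²h) = 1/(4π·3.40²·358) = 1.923×10^-5 K/W
  R_aluminium = (1/3.40 − 1/3.41)/(4πk) = 8.625×10^-4/(4π·213) = 3.222×10^-7 K/W
  R_phenolic foam = (1/3.41 − 1/4.00)/(4πk) = 0.04326/(4π·0.0259) = 0.1329 K/W
  R_polyurethane foam = (1/4.00 − 1/4.22)/(4πk) = 0.01303/(4π·0.0271) = 0.03827 K/W
ΣR = 1.923×10^-5 + 3.222×10^-7 + 0.1329 + 0.03827 = 0.1712 K/W
Q = ΔT/ΣR = (-154 °C − 14.2 °C)/0.1712 = -982.5 W
From the inner boundary to the phenolic foam/polyurethane foam interface, ΣR_partial = 0.1329 K/W.
T_interface = T_in − Q·ΣR_partial = -154 °C − (-982.5)(0.1329) = -23.4 °C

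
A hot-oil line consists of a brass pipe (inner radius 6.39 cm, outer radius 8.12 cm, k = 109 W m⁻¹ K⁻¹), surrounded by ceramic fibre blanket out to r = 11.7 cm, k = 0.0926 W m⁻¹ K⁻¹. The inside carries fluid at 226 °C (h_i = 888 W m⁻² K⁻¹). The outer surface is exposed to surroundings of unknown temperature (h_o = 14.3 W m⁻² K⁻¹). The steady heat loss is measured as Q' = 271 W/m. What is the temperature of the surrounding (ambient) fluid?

T_out = 29.2 °C

Series resistances:
  R'_conv,in = 1/(2πr h) = 1/(2π·0.0639·888) = 0.002805 m·K/W
  R'_brass = ln(0.0812/0.0639)/(2πk) = 0.2396/(2π·109) = 3.498×10^-4 m·K/W
  R'_ceramic fibre blanket = ln(0.117/0.0812)/(2πk) = 0.3653/(2π·0.0926) = 0.6278 m·K/W
  R'_conv,out = 1/(2πr h) = 1/(2π·0.117·14.3) = 0.09513 m·K/W
ΣR = 0.7261 m·K/W
ΔT = Q'·ΣR = 271 × 0.7261 = 196.8 K
Heat flows outward, so T_out = T_in − ΔT = 226 − 196.8 = 29.2 °C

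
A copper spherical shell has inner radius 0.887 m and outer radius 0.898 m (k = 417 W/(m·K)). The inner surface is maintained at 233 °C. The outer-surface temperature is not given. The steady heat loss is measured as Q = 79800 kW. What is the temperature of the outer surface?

Series resistances:
  R_copper = (1/0.887 − 1/0.898)/(4πk) = 0.01381/(4π·417) = 2.635×10^-6 K/W
ΣR = 2.635×10^-6 K/W
ΔT = Q·ΣR = 7.98×10^7 × 2.635×10^-6 = 210.3 K
Heat flows outward, so T_out = T_in − ΔT = 233 − 210.3 = 22.7 °C

T_out = 22.7 °C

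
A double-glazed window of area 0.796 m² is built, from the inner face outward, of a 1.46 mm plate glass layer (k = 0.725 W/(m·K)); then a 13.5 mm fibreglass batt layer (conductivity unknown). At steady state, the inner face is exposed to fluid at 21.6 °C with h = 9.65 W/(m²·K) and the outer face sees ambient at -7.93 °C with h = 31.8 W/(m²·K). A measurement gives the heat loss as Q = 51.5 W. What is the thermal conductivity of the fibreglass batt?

k = 0.0423 W/m·K

ΣR = ΔT/Q = |21.6 − -7.93|/51.5 = 0.5734 K/W
Known resistances:
  R_conv,in = 1/(hA) = 1/(9.65·0.796) = 0.1302 K/W
  R_plate glass = L/(kA) = 0.00146/(0.725·0.796) = 0.002530 K/W
  R_conv,out = 1/(hA) = 1/(31.8·0.796) = 0.03951 K/W
R_fibreglass batt = ΣR − ΣR_known = 0.5734 − 0.1722 = 0.4012 K/W
L/(kA) = 0.4012 ⇒ k = 0.0135/(0.4012·0.796) = 0.0423 W/m·K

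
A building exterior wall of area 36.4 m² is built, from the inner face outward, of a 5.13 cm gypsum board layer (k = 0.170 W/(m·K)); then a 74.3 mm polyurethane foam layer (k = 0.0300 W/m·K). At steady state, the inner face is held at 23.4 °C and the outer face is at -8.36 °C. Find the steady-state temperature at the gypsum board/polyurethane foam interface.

T = 20.0 °C

Resistance network (inner→outer):
  R_gypsum board = L/(kA) = 0.0513/(0.170·36.4) = 0.008290 K/W
  R_polyurethane foam = L/(kA) = 0.0743/(0.0300·36.4) = 0.06804 K/W
ΣR = 0.008290 + 0.06804 = 0.07633 K/W
Q = ΔT/ΣR = (23.4 °C − -8.36 °C)/0.07633 = 416.1 W
From the inner boundary to the gypsum board/polyurethane foam interface, ΣR_partial = 0.008290 K/W.
T_interface = T_in − Q·ΣR_partial = 23.4 °C − (416.1)(0.008290) = 20.0 °C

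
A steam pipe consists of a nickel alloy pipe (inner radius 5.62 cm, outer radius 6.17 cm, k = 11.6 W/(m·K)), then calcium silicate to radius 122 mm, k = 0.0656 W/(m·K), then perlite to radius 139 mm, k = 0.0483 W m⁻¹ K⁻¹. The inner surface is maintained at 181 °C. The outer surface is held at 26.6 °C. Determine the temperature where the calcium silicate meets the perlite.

T = 58.4 °C

Series thermal resistances, inner to outer:
  R'_nickel alloy = ln(0.0617/0.0562)/(2πk) = 0.09337/(2π·11.6) = 0.001281 m·K/W
  R'_calcium silicate = ln(0.122/0.0617)/(2πk) = 0.6817/(2π·0.0656) = 1.654 m·K/W
  R'_perlite = ln(0.139/0.122)/(2πk) = 0.1305/(2π·0.0483) = 0.4299 m·K/W
ΣR = 0.001281 + 1.654 + 0.4299 = 2.085 m·K/W
Q' = ΔT/ΣR = (181 °C − 26.6 °C)/2.085 = 74.05 W/m
From the inner boundary to the calcium silicate/perlite interface, ΣR_partial = 1.655 m·K/W.
T_interface = T_in − Q'·ΣR_partial = 181 °C − (74.05)(1.655) = 58.4 °C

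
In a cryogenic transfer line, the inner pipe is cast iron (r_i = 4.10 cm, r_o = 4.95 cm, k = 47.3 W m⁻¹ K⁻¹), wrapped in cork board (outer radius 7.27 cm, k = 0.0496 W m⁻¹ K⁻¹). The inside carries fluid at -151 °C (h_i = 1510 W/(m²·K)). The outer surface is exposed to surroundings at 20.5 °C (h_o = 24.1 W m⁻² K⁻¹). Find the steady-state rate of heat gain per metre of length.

Treat each layer as a resistance in series:
  R'_conv,in = 1/(2πr h) = 1/(2π·0.0410·1510) = 0.002571 m·K/W
  R'_cast iron = ln(0.0495/0.0410)/(2πk) = 0.1884/(2π·47.3) = 6.339×10^-4 m·K/W
  R'_cork board = ln(0.0727/0.0495)/(2πk) = 0.3844/(2π·0.0496) = 1.233 m·K/W
  R'_conv,out = 1/(2πr h) = 1/(2π·0.0727·24.1) = 0.09084 m·K/W
ΣR = 0.002571 + 6.339×10^-4 + 1.233 + 0.09084 = 1.327 m·K/W
Q' = ΔT/ΣR = (-151 °C − 20.5 °C)/1.327 = -129 W/m
(Negative Q' ⇒ heat flows inward; heat gain = 129 W/m.)

Q' = 129 W/m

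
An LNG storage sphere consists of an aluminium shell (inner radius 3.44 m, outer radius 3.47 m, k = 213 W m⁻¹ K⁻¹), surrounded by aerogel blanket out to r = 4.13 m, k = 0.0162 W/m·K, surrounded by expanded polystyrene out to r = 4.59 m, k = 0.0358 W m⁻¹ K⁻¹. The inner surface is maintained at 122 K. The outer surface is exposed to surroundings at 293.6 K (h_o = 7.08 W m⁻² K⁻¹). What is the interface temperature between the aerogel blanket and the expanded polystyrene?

Resistance network (inner→outer):
  R_aluminium = (1/3.44 − 1/3.47)/(4πk) = 0.002513/(4π·213) = 9.390×10^-7 K/W
  R_aerogel blanket = (1/3.47 − 1/4.13)/(4πk) = 0.04605/(4π·0.0162) = 0.2262 K/W
  R_expanded polystyrene = (1/4.13 − 1/4.59)/(4πk) = 0.02427/(4π·0.0358) = 0.05394 K/W
  R_conv,out = 1/(4πr²h) = 1/(4π·4.59²·7.08) = 5.335×10^-4 K/W
ΣR = 9.390×10^-7 + 0.2262 + 0.05394 + 5.335×10^-4 = 0.2807 K/W
Q = ΔT/ΣR = (122 K − 293.6 K)/0.2807 = -611.3 W
From the inner boundary to the aerogel blanket/expanded polystyrene interface, ΣR_partial = 0.2262 K/W.
T_interface = T_in − Q·ΣR_partial = 122 K − (-611.3)(0.2262) = 260.3 K

T = 260.3 K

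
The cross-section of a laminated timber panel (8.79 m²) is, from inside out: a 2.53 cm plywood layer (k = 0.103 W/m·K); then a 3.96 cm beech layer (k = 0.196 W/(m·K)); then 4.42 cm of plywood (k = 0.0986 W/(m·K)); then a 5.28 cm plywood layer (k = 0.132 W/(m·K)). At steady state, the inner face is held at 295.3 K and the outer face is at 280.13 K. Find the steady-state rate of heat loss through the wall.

Series thermal resistances, inner to outer:
  R_plywood = L/(kA) = 0.0253/(0.103·8.79) = 0.02794 K/W
  R_beech = L/(kA) = 0.0396/(0.196·8.79) = 0.02299 K/W
  R_plywood = L/(kA) = 0.0442/(0.0986·8.79) = 0.05100 K/W
  R_plywood = L/(kA) = 0.0528/(0.132·8.79) = 0.04551 K/W
ΣR = 0.02794 + 0.02299 + 0.05100 + 0.04551 = 0.1474 K/W
Q = ΔT/ΣR = (295.3 K − 280.13 K)/0.1474 = 103 W

Q = 103 W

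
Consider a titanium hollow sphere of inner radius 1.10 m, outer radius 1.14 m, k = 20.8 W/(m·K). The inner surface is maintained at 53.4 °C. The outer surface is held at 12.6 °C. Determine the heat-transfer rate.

Q = 4πk·ΔT/(1/r₁ − 1/r₂) = 4π × 20.8 × 40.8 / (1/1.10 − 1/1.14) = 3.34×10^5 W

Q = 334 kW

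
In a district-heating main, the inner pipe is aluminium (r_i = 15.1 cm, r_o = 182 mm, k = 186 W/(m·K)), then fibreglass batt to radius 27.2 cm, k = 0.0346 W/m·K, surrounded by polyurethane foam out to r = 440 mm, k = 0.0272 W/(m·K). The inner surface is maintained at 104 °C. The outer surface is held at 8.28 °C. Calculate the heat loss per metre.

Treat each layer as a resistance in series:
  R'_aluminium = ln(0.182/0.151)/(2πk) = 0.1867/(2π·186) = 1.598×10^-4 m·K/W
  R'_fibreglass batt = ln(0.272/0.182)/(2πk) = 0.4018/(2π·0.0346) = 1.848 m·K/W
  R'_polyurethane foam = ln(0.440/0.272)/(2πk) = 0.4810/(2π·0.0272) = 2.814 m·K/W
ΣR = 1.598×10^-4 + 1.848 + 2.814 = 4.662 m·K/W
Q' = ΔT/ΣR = (104 °C − 8.28 °C)/4.662 = 20.5 W/m

Q' = 20.5 W/m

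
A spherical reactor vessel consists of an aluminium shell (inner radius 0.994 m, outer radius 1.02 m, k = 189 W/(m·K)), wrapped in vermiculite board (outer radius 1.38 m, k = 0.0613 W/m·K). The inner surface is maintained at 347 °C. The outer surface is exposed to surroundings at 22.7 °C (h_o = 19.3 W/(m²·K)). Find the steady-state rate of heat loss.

Q = 970 W

Resistance network (inner→outer):
  R_aluminium = (1/0.994 − 1/1.02)/(4πk) = 0.02564/(4π·189) = 1.080×10^-5 K/W
  R_vermiculite board = (1/1.02 − 1/1.38)/(4πk) = 0.2558/(4π·0.0613) = 0.3320 K/W
  R_conv,out = 1/(4πr²h) = 1/(4π·1.38²·19.3) = 0.002165 K/W
ΣR = 1.080×10^-5 + 0.3320 + 0.002165 = 0.3342 K/W
Q = ΔT/ΣR = (347 °C − 22.7 °C)/0.3342 = 970 W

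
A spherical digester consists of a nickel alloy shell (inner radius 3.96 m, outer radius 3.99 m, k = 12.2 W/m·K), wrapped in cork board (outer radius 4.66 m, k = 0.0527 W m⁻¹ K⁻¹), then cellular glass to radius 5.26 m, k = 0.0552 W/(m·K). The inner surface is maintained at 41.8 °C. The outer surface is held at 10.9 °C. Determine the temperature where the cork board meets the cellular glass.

T = 23.1 °C

Series thermal resistances, inner to outer:
  R_nickel alloy = (1/3.96 − 1/3.99)/(4πk) = 0.001899/(4π·12.2) = 1.238×10^-5 K/W
  R_cork board = (1/3.99 − 1/4.66)/(4πk) = 0.03603/(4π·0.0527) = 0.05441 K/W
  R_cellular glass = (1/4.66 − 1/5.26)/(4πk) = 0.02448/(4π·0.0552) = 0.03529 K/W
ΣR = 1.238×10^-5 + 0.05441 + 0.03529 = 0.08971 K/W
Q = ΔT/ΣR = (41.8 °C − 10.9 °C)/0.08971 = 344.4 W
From the inner boundary to the cork board/cellular glass interface, ΣR_partial = 0.05442 K/W.
T_interface = T_in − Q·ΣR_partial = 41.8 °C − (344.4)(0.05442) = 23.1 °C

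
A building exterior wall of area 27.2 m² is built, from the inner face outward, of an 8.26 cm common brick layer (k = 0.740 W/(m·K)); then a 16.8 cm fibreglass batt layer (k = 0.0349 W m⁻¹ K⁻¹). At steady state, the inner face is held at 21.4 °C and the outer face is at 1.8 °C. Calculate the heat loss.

Q = 108 W

Resistance network (inner→outer):
  R_common brick = L/(kA) = 0.0826/(0.740·27.2) = 0.004104 K/W
  R_fibreglass batt = L/(kA) = 0.168/(0.0349·27.2) = 0.1770 K/W
ΣR = 0.004104 + 0.1770 = 0.1811 K/W
Q = ΔT/ΣR = (21.4 °C − 1.8 °C)/0.1811 = 108 W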